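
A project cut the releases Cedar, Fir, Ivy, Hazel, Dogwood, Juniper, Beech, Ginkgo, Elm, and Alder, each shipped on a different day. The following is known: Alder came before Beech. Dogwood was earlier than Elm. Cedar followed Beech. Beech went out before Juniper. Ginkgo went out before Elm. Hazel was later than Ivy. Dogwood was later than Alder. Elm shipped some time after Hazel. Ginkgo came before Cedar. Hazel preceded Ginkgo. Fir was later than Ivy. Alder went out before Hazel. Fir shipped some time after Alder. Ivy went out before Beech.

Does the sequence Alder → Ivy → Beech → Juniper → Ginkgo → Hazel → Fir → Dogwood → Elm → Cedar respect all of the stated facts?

The constraints require Hazel before Ginkgo, but in the proposed sequence Ginkgo appears ahead of Hazel. That one violation is enough.

no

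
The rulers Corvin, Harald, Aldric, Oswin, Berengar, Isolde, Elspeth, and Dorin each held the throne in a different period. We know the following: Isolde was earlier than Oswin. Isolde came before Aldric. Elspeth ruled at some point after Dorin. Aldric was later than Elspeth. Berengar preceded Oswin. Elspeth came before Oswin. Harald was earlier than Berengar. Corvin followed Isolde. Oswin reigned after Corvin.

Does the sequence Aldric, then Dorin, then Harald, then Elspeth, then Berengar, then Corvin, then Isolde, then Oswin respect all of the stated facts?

The constraints require Isolde before Corvin, but in the proposed sequence Corvin appears ahead of Isolde. That one violation is enough.

no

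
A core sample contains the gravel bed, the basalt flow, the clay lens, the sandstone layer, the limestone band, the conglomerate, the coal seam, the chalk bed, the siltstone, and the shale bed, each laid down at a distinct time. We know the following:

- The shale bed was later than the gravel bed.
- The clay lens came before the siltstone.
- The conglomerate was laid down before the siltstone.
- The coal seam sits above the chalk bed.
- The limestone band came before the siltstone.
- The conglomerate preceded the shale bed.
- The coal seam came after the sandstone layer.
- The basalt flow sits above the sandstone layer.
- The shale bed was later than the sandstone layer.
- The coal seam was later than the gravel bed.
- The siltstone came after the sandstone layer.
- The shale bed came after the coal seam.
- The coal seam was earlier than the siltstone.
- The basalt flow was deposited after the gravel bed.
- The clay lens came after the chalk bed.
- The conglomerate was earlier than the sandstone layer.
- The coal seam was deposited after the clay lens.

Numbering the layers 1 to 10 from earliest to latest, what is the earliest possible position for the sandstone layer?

The conglomerate must come before the sandstone layer — 1 forced predecessor.
Nothing else is forced ahead of the sandstone layer, so its earliest slot is position 1 + 1 = 2.

2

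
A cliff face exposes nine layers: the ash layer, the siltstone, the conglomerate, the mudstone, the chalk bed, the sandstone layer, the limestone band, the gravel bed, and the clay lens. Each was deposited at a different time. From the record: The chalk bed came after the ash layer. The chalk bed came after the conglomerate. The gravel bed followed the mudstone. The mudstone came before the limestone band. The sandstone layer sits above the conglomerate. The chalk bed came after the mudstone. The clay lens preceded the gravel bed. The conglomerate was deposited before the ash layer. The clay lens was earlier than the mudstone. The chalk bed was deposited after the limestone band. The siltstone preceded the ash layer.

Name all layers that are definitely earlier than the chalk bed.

the ash layer, the clay lens, the conglomerate, the limestone band, the mudstone, the siltstone

Directly stated before the chalk bed: the ash layer, the conglomerate, the limestone band, and the mudstone.
The clay lens reaches the chalk bed via the clay lens → the mudstone → the chalk bed.
The siltstone reaches the chalk bed via the siltstone → the ash layer → the chalk bed.
No chain forces the sandstone layer (or any of the others) ahead of the chalk bed.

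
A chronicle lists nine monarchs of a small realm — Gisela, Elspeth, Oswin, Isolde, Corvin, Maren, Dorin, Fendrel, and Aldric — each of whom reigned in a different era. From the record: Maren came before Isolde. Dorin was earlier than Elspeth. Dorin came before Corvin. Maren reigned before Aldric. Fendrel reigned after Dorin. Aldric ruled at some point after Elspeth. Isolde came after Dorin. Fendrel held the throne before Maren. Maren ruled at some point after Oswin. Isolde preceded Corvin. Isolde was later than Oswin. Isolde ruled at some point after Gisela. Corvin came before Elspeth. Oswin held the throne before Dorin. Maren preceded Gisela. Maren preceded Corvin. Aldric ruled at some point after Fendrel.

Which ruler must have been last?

Aldric

Every other ruler has a chain of constraints placing them before Aldric, so Aldric is last.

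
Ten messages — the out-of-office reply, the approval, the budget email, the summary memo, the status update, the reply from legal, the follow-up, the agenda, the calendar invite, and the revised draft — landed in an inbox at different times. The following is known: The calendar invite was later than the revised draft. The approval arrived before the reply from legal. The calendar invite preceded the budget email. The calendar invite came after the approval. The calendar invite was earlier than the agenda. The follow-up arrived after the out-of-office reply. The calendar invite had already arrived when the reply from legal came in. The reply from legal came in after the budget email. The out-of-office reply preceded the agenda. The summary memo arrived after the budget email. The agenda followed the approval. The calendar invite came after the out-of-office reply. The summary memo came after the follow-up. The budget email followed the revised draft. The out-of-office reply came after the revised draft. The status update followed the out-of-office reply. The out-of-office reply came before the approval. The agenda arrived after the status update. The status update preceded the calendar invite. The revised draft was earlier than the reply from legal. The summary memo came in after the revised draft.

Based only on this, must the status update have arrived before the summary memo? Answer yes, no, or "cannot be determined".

yes

Chain the constraints: the status update → the calendar invite → the budget email → the summary memo. Each link is directly stated, so the status update comes before the summary memo.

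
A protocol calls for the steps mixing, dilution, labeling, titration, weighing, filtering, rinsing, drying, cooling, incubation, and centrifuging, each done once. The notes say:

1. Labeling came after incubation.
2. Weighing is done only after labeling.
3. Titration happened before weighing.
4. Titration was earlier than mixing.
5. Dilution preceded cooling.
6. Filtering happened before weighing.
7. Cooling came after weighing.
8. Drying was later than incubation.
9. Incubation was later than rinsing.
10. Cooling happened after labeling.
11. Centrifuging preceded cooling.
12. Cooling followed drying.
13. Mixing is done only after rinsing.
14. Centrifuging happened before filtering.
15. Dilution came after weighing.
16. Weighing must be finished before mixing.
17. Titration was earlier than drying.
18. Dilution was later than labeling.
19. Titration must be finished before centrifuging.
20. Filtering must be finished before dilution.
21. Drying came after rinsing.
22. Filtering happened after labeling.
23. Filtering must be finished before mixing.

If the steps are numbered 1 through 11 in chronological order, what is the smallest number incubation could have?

2

Rinsing must come before incubation — 1 forced predecessor.
Nothing else is forced ahead of incubation, so its earliest slot is position 1 + 1 = 2.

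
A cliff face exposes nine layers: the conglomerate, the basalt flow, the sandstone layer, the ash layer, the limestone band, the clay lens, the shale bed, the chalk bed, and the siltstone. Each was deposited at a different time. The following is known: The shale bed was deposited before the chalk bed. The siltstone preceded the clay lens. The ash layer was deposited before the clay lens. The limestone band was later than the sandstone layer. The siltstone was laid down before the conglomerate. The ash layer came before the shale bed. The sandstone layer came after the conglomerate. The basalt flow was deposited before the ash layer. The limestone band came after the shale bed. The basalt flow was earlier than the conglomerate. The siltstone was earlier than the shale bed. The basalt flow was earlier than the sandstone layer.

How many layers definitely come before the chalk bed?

Directly stated before the chalk bed: the shale bed.
The ash layer reaches the chalk bed via the ash layer → the shale bed → the chalk bed.
The basalt flow reaches the chalk bed via the basalt flow → the ash layer → the shale bed → the chalk bed.
The siltstone reaches the chalk bed via the siltstone → the shale bed → the chalk bed.
No chain forces the sandstone layer (or any of the others) ahead of the chalk bed.
That's the ash layer, the basalt flow, the shale bed, and the siltstone — 4 in all.

4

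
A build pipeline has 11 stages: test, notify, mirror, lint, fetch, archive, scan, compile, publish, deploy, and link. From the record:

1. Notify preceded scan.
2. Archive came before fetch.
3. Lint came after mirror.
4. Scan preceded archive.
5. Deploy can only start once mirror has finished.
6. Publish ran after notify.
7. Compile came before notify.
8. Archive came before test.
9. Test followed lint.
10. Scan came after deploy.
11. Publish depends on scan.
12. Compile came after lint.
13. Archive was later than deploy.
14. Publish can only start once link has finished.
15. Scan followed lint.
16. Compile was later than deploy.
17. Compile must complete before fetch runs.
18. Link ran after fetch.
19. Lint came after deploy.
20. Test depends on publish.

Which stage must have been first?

mirror

Mirror has a chain of constraints placing it before every other stage, so mirror must be first.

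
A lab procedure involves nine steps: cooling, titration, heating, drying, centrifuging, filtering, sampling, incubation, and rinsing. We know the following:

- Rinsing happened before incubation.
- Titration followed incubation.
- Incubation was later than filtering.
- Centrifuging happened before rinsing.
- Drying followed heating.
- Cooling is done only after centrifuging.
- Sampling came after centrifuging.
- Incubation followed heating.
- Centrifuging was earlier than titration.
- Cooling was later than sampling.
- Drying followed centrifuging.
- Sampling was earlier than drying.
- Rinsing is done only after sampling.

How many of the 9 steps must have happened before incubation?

5

Directly stated before incubation: filtering, heating, and rinsing.
Centrifuging reaches incubation via centrifuging → rinsing → incubation.
Sampling reaches incubation via sampling → rinsing → incubation.
No chain forces cooling (or any of the others) ahead of incubation.
That's centrifuging, filtering, heating, rinsing, and sampling — 5 in all.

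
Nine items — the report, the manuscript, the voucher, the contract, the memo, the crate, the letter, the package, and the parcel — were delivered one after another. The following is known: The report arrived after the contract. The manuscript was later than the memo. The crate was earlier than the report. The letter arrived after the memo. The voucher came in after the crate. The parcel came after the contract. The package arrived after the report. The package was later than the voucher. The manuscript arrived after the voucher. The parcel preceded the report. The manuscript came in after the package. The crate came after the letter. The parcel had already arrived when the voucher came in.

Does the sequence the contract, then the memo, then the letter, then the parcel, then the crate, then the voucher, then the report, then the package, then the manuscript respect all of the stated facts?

yes

Check each stated constraint against the proposed order — e.g. the contract is ahead of the report; the memo is ahead of the manuscript. Every pair is in the required order; nothing is violated.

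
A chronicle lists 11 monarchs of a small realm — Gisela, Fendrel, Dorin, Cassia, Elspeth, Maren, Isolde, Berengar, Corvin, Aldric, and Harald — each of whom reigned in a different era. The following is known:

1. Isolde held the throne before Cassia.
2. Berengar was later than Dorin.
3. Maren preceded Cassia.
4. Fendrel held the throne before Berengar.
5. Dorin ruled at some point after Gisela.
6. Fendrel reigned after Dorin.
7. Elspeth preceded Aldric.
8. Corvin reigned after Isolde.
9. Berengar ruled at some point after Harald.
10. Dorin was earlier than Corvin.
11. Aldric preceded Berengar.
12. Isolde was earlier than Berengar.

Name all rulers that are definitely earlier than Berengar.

Directly stated before Berengar: Aldric, Dorin, Fendrel, Harald, and Isolde.
Elspeth reaches Berengar via Elspeth → Aldric → Berengar.
Gisela reaches Berengar via Gisela → Dorin → Berengar.
No chain forces Cassia (or any of the others) ahead of Berengar.

Aldric, Dorin, Elspeth, Fendrel, Gisela, Harald, Isolde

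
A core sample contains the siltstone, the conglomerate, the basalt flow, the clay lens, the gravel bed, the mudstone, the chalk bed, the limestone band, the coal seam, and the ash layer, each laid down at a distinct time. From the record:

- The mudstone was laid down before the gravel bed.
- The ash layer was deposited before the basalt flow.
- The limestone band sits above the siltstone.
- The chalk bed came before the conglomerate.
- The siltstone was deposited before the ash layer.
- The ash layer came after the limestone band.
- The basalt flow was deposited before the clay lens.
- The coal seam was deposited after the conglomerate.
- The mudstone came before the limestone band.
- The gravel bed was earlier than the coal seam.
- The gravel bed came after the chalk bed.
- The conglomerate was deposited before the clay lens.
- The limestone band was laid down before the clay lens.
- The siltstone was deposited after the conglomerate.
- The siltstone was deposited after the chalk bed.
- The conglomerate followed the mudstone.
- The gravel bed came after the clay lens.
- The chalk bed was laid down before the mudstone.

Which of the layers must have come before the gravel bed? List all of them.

the ash layer, the basalt flow, the chalk bed, the clay lens, the conglomerate, the limestone band, the mudstone, the siltstone

Directly stated before the gravel bed: the chalk bed, the clay lens, and the mudstone.
The ash layer reaches the gravel bed via the ash layer → the basalt flow → the clay lens → the gravel bed.
The basalt flow reaches the gravel bed via the basalt flow → the clay lens → the gravel bed.
The conglomerate reaches the gravel bed via the conglomerate → the clay lens → the gravel bed.
Likewise the limestone band and the siltstone each reach the gravel bed by chaining the stated constraints.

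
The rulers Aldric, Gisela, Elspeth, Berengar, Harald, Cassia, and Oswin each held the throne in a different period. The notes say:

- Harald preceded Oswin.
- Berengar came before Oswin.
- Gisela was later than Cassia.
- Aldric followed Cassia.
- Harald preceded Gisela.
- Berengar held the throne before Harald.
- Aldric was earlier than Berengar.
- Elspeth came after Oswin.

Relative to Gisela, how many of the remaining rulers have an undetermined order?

2

Forced before Gisela: Aldric, Berengar, Cassia, and Harald.
That leaves Elspeth and Oswin with no forced order relative to Gisela — 2.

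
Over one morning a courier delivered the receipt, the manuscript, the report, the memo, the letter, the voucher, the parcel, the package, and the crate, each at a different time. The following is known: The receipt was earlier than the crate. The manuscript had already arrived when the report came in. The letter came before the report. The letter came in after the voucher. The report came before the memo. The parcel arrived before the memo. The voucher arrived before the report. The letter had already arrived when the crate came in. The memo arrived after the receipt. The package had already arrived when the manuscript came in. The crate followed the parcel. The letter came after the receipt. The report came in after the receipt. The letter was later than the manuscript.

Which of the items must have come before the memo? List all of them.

the letter, the manuscript, the package, the parcel, the receipt, the report, the voucher

Directly stated before the memo: the parcel, the receipt, and the report.
The letter reaches the memo via the letter → the report → the memo.
The manuscript reaches the memo via the manuscript → the report → the memo.
The package reaches the memo via the package → the manuscript → the report → the memo.
Likewise the voucher reaches the memo by chaining the stated constraints.
No chain forces the crate ahead of the memo.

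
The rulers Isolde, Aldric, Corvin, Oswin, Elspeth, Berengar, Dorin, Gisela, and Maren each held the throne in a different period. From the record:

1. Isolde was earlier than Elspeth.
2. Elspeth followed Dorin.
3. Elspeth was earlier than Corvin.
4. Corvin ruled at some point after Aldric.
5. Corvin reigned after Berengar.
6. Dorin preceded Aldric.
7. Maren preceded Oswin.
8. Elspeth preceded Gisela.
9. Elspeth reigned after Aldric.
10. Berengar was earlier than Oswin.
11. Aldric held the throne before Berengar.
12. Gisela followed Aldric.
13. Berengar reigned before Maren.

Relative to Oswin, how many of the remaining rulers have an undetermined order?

Forced before Oswin: Aldric, Berengar, Dorin, and Maren.
That leaves Corvin, Elspeth, Gisela, and Isolde with no forced order relative to Oswin — 4.

4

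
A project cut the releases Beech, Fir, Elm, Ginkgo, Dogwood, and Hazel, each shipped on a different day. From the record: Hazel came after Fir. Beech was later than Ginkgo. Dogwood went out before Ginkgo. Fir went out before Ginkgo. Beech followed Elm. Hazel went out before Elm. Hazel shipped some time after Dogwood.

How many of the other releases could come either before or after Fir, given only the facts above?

1

Forced after Fir: Beech, Elm, Ginkgo, and Hazel.
That leaves Dogwood with no forced order relative to Fir — 1.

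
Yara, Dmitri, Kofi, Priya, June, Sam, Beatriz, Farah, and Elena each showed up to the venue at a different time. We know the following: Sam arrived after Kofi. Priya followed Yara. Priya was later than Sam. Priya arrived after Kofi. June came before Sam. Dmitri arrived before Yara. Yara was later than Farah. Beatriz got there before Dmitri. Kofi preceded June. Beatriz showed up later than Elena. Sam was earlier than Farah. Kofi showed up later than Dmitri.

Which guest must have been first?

Elena

Elena has a chain of constraints placing them before every other guest, so Elena must be first.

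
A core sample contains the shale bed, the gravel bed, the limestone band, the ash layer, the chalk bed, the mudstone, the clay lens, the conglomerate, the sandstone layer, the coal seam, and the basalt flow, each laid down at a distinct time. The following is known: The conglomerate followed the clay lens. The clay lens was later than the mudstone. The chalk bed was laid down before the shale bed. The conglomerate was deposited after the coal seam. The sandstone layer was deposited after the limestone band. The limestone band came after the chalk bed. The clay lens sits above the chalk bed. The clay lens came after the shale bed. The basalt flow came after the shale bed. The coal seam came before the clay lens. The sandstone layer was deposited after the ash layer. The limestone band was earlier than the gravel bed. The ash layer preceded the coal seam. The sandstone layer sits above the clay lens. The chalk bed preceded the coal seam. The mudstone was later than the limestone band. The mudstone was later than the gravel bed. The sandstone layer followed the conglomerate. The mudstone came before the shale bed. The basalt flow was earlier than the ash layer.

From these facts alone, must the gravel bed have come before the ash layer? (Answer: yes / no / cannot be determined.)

Chain the constraints: the gravel bed → the mudstone → the shale bed → the basalt flow → the ash layer. Each link is directly stated, so the gravel bed comes before the ash layer.

yes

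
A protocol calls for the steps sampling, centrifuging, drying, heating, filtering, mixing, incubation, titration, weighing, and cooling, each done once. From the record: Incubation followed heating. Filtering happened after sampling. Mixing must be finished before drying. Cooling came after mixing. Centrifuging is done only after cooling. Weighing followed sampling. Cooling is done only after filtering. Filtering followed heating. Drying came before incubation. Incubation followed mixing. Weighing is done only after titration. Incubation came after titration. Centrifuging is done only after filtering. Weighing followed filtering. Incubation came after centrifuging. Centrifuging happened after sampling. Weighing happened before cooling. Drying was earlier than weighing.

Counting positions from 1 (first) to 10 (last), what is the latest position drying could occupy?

Drying must come before centrifuging, cooling, incubation, and weighing — 4 steps forced after it.
Everything else can be placed before drying in some valid order, so drying can sit as late as position 10 − 4 = 6.

6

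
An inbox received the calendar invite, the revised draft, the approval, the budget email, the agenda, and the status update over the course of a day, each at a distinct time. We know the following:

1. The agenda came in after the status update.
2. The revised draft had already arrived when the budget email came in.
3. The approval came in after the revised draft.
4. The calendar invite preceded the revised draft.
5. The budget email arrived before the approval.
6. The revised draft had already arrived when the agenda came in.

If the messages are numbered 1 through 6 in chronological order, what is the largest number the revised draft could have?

The revised draft must come before the agenda, the approval, and the budget email — 3 messages forced after it.
Everything else can be placed before the revised draft in some valid order, so the revised draft can sit as late as position 6 − 3 = 3.

3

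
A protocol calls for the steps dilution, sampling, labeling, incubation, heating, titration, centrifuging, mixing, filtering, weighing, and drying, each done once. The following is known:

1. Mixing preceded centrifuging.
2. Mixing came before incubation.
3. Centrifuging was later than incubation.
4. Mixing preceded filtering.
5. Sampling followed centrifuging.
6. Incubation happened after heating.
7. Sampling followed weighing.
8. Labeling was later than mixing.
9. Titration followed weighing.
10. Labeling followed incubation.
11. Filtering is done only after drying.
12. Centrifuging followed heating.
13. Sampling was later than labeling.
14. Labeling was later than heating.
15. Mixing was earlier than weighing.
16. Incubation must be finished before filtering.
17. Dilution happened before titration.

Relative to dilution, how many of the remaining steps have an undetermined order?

9

Forced after dilution: titration.
That leaves centrifuging, drying, filtering, heating, incubation, labeling, mixing, sampling, and weighing with no forced order relative to dilution — 9.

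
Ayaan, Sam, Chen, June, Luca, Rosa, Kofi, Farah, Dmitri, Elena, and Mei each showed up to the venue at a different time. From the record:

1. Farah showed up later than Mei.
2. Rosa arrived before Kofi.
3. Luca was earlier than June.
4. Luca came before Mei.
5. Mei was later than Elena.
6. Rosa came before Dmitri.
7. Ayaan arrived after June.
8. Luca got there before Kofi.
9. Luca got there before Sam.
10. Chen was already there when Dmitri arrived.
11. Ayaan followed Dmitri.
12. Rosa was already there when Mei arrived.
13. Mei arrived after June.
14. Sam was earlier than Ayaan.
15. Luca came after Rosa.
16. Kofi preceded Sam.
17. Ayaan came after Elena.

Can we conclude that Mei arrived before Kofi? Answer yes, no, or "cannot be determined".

cannot be determined

No chain of stated constraints runs from Mei to Kofi, and none runs from Kofi to Mei either.
So the relative order of Mei and Kofi is not fixed by the given facts.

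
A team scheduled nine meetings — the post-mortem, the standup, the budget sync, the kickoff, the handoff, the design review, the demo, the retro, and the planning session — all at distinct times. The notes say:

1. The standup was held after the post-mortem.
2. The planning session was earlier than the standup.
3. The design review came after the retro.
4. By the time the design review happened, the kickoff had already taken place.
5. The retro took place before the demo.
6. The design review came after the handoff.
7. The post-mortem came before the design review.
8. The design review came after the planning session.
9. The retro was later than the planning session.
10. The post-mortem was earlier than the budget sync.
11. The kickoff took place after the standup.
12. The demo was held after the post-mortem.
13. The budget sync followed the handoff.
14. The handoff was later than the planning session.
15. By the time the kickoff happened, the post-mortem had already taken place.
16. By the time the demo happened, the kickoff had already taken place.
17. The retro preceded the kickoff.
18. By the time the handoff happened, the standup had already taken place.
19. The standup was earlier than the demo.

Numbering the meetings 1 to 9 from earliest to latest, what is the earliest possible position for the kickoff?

The planning session, the post-mortem, the retro, and the standup must all come before the kickoff — 4 forced predecessors.
Nothing else is forced ahead of the kickoff, so its earliest slot is position 4 + 1 = 5.

5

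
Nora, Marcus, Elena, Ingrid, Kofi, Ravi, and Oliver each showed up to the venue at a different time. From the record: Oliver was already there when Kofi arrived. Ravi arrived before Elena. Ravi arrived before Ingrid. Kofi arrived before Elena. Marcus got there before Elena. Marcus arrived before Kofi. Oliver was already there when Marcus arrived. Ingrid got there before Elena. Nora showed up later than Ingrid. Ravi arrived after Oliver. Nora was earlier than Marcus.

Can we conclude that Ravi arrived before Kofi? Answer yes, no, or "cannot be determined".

Chain the constraints: Ravi → Ingrid → Nora → Marcus → Kofi. Each link is directly stated, so Ravi comes before Kofi.

yes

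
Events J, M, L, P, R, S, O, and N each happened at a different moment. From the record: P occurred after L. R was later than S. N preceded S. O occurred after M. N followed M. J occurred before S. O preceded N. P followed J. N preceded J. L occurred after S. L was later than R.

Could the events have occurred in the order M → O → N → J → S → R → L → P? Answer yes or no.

yes

Check each stated constraint against the proposed order — e.g. M is ahead of N; J is ahead of P. Every pair is in the required order; nothing is violated.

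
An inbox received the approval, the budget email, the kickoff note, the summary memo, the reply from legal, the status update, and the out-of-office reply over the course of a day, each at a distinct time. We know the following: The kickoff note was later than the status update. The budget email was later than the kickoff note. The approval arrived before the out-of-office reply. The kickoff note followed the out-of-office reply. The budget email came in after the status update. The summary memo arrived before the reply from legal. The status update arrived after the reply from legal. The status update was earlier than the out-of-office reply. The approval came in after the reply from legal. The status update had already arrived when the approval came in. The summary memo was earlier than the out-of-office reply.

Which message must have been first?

The summary memo has a chain of constraints placing it before every other message, so the summary memo must be first.

the summary memo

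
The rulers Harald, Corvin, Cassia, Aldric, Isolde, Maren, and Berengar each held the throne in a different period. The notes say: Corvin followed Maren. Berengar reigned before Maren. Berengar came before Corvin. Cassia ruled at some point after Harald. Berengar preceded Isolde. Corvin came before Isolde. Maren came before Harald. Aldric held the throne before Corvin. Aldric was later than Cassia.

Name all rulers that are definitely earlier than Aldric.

Berengar, Cassia, Harald, Maren

Directly stated before Aldric: Cassia.
Berengar reaches Aldric via Berengar → Maren → Harald → Cassia → Aldric.
Harald reaches Aldric via Harald → Cassia → Aldric.
Maren reaches Aldric via Maren → Harald → Cassia → Aldric.
No chain forces Isolde (or any of the others) ahead of Aldric.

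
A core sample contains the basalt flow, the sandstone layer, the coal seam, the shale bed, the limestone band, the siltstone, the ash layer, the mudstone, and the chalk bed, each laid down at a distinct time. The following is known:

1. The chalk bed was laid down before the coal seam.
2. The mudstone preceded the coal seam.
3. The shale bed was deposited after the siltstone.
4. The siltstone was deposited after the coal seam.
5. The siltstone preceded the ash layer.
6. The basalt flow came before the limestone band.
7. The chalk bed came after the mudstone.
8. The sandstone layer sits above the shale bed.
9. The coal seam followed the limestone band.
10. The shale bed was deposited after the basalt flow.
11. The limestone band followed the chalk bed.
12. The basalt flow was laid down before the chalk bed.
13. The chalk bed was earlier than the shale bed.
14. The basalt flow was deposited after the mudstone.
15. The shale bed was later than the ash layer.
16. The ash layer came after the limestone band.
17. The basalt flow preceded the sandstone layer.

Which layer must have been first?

The mudstone has a chain of constraints placing it before every other layer, so the mudstone must be first.

the mudstone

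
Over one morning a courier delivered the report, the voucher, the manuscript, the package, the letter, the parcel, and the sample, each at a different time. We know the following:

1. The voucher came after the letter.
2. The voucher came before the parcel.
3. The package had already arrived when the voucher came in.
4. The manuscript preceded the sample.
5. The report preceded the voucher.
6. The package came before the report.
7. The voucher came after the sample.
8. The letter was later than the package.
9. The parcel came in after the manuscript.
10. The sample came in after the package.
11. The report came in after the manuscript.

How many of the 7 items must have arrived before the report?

Directly stated before the report: the manuscript and the package.
No chain forces the sample (or any of the others) ahead of the report.
That's the manuscript and the package — 2 in all.

2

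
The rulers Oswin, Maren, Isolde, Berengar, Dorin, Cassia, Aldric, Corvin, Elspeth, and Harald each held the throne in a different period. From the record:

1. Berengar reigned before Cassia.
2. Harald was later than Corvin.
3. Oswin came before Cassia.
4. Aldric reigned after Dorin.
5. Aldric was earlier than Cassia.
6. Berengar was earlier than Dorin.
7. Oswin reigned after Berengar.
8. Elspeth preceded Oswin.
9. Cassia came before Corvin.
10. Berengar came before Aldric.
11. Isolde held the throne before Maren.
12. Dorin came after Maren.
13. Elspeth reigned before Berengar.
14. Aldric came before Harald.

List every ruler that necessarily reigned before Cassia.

Aldric, Berengar, Dorin, Elspeth, Isolde, Maren, Oswin

Directly stated before Cassia: Aldric, Berengar, and Oswin.
Dorin reaches Cassia via Dorin → Aldric → Cassia.
Elspeth reaches Cassia via Elspeth → Berengar → Cassia.
Isolde reaches Cassia via Isolde → Maren → Dorin → Aldric → Cassia.
Likewise Maren reaches Cassia by chaining the stated constraints.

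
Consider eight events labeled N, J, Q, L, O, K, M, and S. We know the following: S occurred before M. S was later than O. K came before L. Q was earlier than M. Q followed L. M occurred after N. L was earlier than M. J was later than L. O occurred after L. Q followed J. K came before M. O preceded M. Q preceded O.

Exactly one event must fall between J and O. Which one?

Q

Tracing the constraints gives J → Q → O, so Q sits after J and before O.
No other event is forced both after J and before O.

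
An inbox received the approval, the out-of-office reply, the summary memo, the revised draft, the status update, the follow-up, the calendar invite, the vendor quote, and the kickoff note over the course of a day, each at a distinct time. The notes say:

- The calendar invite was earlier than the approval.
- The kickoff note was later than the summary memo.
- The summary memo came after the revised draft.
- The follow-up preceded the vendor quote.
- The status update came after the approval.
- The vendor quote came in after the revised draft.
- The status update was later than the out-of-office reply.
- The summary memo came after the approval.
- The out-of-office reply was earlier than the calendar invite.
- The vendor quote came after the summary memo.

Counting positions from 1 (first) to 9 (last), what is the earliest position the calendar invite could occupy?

The out-of-office reply must come before the calendar invite — 1 forced predecessor.
Nothing else is forced ahead of the calendar invite, so its earliest slot is position 1 + 1 = 2.

2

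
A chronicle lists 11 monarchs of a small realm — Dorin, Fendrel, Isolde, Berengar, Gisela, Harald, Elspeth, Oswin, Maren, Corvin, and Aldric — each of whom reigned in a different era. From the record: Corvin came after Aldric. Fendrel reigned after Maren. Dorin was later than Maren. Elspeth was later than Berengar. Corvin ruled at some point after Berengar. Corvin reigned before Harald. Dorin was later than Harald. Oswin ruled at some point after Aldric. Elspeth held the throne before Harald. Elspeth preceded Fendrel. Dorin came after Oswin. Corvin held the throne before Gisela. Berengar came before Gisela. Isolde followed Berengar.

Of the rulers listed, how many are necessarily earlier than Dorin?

Directly stated before Dorin: Harald, Maren, and Oswin.
Aldric reaches Dorin via Aldric → Oswin → Dorin.
Berengar reaches Dorin via Berengar → Corvin → Harald → Dorin.
Corvin reaches Dorin via Corvin → Harald → Dorin.
Likewise Elspeth reaches Dorin by chaining the stated constraints.
No chain forces Isolde (or any of the others) ahead of Dorin.
That's Aldric, Berengar, Corvin, Elspeth, Harald, Maren, and Oswin — 7 in all.

7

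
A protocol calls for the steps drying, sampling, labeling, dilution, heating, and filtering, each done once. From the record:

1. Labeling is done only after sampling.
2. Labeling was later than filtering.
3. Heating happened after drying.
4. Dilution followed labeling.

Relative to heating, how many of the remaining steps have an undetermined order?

4

Forced before heating: drying.
That leaves dilution, filtering, labeling, and sampling with no forced order relative to heating — 4.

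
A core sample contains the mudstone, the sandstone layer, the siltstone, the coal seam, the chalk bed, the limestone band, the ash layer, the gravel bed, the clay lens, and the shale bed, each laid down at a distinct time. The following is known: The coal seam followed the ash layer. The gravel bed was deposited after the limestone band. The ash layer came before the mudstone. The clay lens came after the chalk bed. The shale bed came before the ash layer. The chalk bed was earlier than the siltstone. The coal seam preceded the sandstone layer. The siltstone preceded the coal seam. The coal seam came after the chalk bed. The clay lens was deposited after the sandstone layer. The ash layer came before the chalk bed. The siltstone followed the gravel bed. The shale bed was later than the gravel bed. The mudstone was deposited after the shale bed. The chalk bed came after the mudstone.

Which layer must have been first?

the limestone band

The limestone band has a chain of constraints placing it before every other layer, so the limestone band must be first.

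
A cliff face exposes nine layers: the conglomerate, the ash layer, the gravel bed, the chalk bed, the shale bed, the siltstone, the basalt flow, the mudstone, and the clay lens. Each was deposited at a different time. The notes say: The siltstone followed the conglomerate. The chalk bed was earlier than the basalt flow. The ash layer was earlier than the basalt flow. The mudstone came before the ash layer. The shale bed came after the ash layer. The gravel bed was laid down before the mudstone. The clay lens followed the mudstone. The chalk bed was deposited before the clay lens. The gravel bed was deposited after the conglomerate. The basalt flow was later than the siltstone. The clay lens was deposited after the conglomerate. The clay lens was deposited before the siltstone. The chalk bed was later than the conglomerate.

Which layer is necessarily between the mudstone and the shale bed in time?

Tracing the constraints gives the mudstone → the ash layer → the shale bed, so the ash layer sits after the mudstone and before the shale bed.
No other layer is forced both after the mudstone and before the shale bed.

the ash layer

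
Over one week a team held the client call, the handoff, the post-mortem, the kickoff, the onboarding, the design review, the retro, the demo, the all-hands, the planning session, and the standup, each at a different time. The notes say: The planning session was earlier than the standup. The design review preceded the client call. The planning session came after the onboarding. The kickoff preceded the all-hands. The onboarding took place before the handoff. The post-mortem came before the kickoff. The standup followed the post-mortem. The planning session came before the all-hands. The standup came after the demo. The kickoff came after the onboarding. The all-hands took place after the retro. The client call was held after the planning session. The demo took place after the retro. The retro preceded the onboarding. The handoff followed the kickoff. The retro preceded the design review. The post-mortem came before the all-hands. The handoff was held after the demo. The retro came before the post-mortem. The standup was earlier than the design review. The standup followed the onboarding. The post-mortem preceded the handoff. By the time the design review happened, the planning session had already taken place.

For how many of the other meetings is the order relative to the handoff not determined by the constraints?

5

Forced before the handoff: the demo, the kickoff, the onboarding, the post-mortem, and the retro.
That leaves the all-hands, the client call, the design review, the planning session, and the standup with no forced order relative to the handoff — 5.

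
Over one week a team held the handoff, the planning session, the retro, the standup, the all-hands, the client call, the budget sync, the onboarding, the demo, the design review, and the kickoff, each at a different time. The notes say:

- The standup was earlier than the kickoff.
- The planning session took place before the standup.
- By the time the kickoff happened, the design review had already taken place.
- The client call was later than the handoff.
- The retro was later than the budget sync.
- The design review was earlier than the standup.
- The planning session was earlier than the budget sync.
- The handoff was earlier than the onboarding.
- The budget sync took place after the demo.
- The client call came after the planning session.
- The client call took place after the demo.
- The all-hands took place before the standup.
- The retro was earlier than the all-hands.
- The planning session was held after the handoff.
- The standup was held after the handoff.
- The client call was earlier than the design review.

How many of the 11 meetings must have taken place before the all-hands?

5

Directly stated before the all-hands: the retro.
The budget sync reaches the all-hands via the budget sync → the retro → the all-hands.
The demo reaches the all-hands via the demo → the budget sync → the retro → the all-hands.
The handoff reaches the all-hands via the handoff → the planning session → the budget sync → the retro → the all-hands.
Likewise the planning session reaches the all-hands by chaining the stated constraints.
No chain forces the kickoff (or any of the others) ahead of the all-hands.
That's the budget sync, the demo, the handoff, the planning session, and the retro — 5 in all.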